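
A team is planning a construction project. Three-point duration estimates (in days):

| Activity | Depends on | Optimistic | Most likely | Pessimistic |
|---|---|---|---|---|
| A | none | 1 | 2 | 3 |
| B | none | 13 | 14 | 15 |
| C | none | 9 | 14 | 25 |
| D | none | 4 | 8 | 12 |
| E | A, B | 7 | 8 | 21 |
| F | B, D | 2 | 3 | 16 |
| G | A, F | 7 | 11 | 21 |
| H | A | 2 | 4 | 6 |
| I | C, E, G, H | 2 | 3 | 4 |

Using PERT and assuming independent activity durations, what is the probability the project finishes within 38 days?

te_A = (1 + 4·2 + 3)/6 = 12/6 = 2; σ²_A = ((3−1)/6)² = 0.111
te_B = (13 + 4·14 + 15)/6 = 84/6 = 14; σ²_B = ((15−13)/6)² = 0.111
te_C = (9 + 4·14 + 25)/6 = 90/6 = 15; σ²_C = ((25−9)/6)² = 7.111
te_D = (4 + 4·8 + 12)/6 = 48/6 = 8; σ²_D = ((12−4)/6)² = 1.778
te_E = (7 + 4·8 + 21)/6 = 60/6 = 10; σ²_E = ((21−7)/6)² = 5.444
te_F = (2 + 4·3 + 16)/6 = 30/6 = 5; σ²_F = ((16−2)/6)² = 5.444
te_G = (7 + 4·11 + 21)/6 = 72/6 = 12; σ²_G = ((21−7)/6)² = 5.444
te_H = (2 + 4·4 + 6)/6 = 24/6 = 4; σ²_H = ((6−2)/6)² = 0.444
te_I = (2 + 4·3 + 4)/6 = 18/6 = 3; σ²_I = ((4−2)/6)² = 0.111

Forward pass:
ES_A = 0; EF_A = 2
ES_B = 0; EF_B = 14
ES_C = 0; EF_C = 15
ES_D = 0; EF_D = 8
ES_E = max(EF_A=2, EF_B=14) = 14; EF_E = 14+10 = 24
ES_F = max(EF_B=14, EF_D=8) = 14; EF_F = 14+5 = 19
ES_G = max(EF_A=2, EF_F=19) = 19; EF_G = 19+12 = 31
ES_H = 2; EF_H = 2+4 = 6
ES_I = max(EF_C=15, EF_E=24, EF_G=31, EF_H=6) = 31; EF_I = 31+3 = 34
Expected project duration μ = 34 days. Critical path: B → F → G → I.

Variance along critical path = 0.111 + 5.444 + 5.444 + 0.111 = 11.111; σ = √11.111 = 3.333 days.
Z = (38 − 34) / 3.333 = 1.200
P(T ≤ 38) = Φ(1.200) ≈ 0.885

0.885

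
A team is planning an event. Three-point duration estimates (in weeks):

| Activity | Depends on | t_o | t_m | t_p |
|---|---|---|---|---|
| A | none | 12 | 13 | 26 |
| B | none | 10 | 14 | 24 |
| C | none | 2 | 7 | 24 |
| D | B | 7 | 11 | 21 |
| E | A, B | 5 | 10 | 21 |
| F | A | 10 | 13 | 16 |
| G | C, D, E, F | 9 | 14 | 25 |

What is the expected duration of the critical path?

te_A = (12 + 4·13 + 26)/6 = 90/6 = 15
te_B = (10 + 4·14 + 24)/6 = 90/6 = 15
te_C = (2 + 4·7 + 24)/6 = 54/6 = 9
te_D = (7 + 4·11 + 21)/6 = 72/6 = 12
te_E = (5 + 4·10 + 21)/6 = 66/6 = 11
te_F = (10 + 4·13 + 16)/6 = 78/6 = 13
te_G = (9 + 4·14 + 25)/6 = 90/6 = 15

Forward pass:
ES_A = 0; EF_A = 15
ES_B = 0; EF_B = 15
ES_C = 0; EF_C = 9
ES_D = 15; EF_D = 15+12 = 27
ES_E = max(EF_A=15, EF_B=15) = 15; EF_E = 15+11 = 26
ES_F = 15; EF_F = 15+13 = 28
ES_G = max(EF_C=9, EF_D=27, EF_E=26, EF_F=28) = 28; EF_G = 28+15 = 43
Expected project duration μ = 43 weeks. Critical path: A → F → G.

43 weeks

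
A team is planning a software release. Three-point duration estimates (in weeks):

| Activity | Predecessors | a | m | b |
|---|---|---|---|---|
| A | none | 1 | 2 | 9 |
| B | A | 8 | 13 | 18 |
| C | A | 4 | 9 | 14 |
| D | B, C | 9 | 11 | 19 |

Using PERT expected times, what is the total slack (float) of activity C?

te_A = (1 + 4·2 + 9)/6 = 18/6 = 3
te_B = (8 + 4·13 + 18)/6 = 78/6 = 13
te_C = (4 + 4·9 + 14)/6 = 54/6 = 9
te_D = (9 + 4·11 + 19)/6 = 72/6 = 12

Forward pass:
ES_A = 0; EF_A = 3
ES_B = 3; EF_B = 3+13 = 16
ES_C = 3; EF_C = 3+9 = 12
ES_D = max(EF_B=16, EF_C=12) = 16; EF_D = 16+12 = 28
Expected project duration μ = 28 weeks. Critical path: A → B → D.

Backward pass:
LF_D = 28; LS_D = 28−12 = 16
LF_C = LS_D = 16; LS_C = 16−9 = 7
LF_B = LS_D = 16; LS_B = 16−13 = 3
LF_A = min(LS_B=3, LS_C=7) = 3; LS_A = 3−3 = 0
Slack_C = LS_C − ES_C = 7 − 3 = 4

4 weeks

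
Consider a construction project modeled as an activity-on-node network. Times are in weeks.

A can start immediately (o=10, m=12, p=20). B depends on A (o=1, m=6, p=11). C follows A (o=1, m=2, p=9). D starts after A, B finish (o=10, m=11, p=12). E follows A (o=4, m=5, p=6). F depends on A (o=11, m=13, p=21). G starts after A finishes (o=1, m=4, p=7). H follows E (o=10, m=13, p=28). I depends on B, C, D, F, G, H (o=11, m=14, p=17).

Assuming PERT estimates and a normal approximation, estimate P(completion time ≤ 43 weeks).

0.133

te_A = (10 + 4·12 + 20)/6 = 78/6 = 13; σ²_A = ((20−10)/6)² = 2.778
te_B = (1 + 4·6 + 11)/6 = 36/6 = 6; σ²_B = ((11−1)/6)² = 2.778
te_C = (1 + 4·2 + 9)/6 = 18/6 = 3; σ²_C = ((9−1)/6)² = 1.778
te_D = (10 + 4·11 + 12)/6 = 66/6 = 11; σ²_D = ((12−10)/6)² = 0.111
te_E = (4 + 4·5 + 6)/6 = 30/6 = 5; σ²_E = ((6−4)/6)² = 0.111
te_F = (11 + 4·13 + 21)/6 = 84/6 = 14; σ²_F = ((21−11)/6)² = 2.778
te_G = (1 + 4·4 + 7)/6 = 24/6 = 4; σ²_G = ((7−1)/6)² = 1.000
te_H = (10 + 4·13 + 28)/6 = 90/6 = 15; σ²_H = ((28−10)/6)² = 9.000
te_I = (11 + 4·14 + 17)/6 = 84/6 = 14; σ²_I = ((17−11)/6)² = 1.000

Forward pass:
ES_A = 0; EF_A = 13
ES_B = 13; EF_B = 13+6 = 19
ES_C = 13; EF_C = 13+3 = 16
ES_D = max(EF_A=13, EF_B=19) = 19; EF_D = 19+11 = 30
ES_E = 13; EF_E = 13+5 = 18
ES_F = 13; EF_F = 13+14 = 27
ES_G = 13; EF_G = 13+4 = 17
ES_H = 18; EF_H = 18+15 = 33
ES_I = max(EF_B=19, EF_C=16, EF_D=30, EF_F=27, EF_G=17, EF_H=33) = 33; EF_I = 33+14 = 47
Expected project duration μ = 47 weeks. Critical path: A → E → H → I.

Variance along critical path = 2.778 + 0.111 + 9.000 + 1.000 = 12.889; σ = √12.889 = 3.590 weeks.
Z = (43 − 47) / 3.590 = -1.114
P(T ≤ 43) = Φ(-1.114) ≈ 0.133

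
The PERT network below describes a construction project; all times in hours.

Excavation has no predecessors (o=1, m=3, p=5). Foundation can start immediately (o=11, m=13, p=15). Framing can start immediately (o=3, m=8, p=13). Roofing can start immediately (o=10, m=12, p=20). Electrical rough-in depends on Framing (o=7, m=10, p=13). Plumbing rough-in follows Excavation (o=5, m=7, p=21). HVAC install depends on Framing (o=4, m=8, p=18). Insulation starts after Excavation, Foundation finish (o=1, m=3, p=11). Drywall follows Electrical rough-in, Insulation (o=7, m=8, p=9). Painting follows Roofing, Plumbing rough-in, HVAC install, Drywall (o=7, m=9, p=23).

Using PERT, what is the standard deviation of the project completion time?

3.32 hours

te_Excavation = (1 + 4·3 + 5)/6 = 18/6 = 3; σ²_Excavation = ((5−1)/6)² = 0.444
te_Foundation = (11 + 4·13 + 15)/6 = 78/6 = 13; σ²_Foundation = ((15−11)/6)² = 0.444
te_Framing = (3 + 4·8 + 13)/6 = 48/6 = 8; σ²_Framing = ((13−3)/6)² = 2.778
te_Roofing = (10 + 4·12 + 20)/6 = 78/6 = 13; σ²_Roofing = ((20−10)/6)² = 2.778
te_Electrical rough-in = (7 + 4·10 + 13)/6 = 60/6 = 10; σ²_Electrical rough-in = ((13−7)/6)² = 1.000
te_Plumbing rough-in = (5 + 4·7 + 21)/6 = 54/6 = 9; σ²_Plumbing rough-in = ((21−5)/6)² = 7.111
te_HVAC install = (4 + 4·8 + 18)/6 = 54/6 = 9; σ²_HVAC install = ((18−4)/6)² = 5.444
te_Insulation = (1 + 4·3 + 11)/6 = 24/6 = 4; σ²_Insulation = ((11−1)/6)² = 2.778
te_Drywall = (7 + 4·8 + 9)/6 = 48/6 = 8; σ²_Drywall = ((9−7)/6)² = 0.111
te_Painting = (7 + 4·9 + 23)/6 = 66/6 = 11; σ²_Painting = ((23−7)/6)² = 7.111

Forward pass:
ES_Excavation = 0; EF_Excavation = 3
ES_Foundation = 0; EF_Foundation = 13
ES_Framing = 0; EF_Framing = 8
ES_Roofing = 0; EF_Roofing = 13
ES_Electrical rough-in = 8; EF_Electrical rough-in = 8+10 = 18
ES_Plumbing rough-in = 3; EF_Plumbing rough-in = 3+9 = 12
ES_HVAC install = 8; EF_HVAC install = 8+9 = 17
ES_Insulation = max(EF_Excavation=3, EF_Foundation=13) = 13; EF_Insulation = 13+4 = 17
ES_Drywall = max(EF_Electrical rough-in=18, EF_Insulation=17) = 18; EF_Drywall = 18+8 = 26
ES_Painting = max(EF_Roofing=13, EF_Plumbing rough-in=12, EF_HVAC install=17, EF_Drywall=26) = 26; EF_Painting = 26+11 = 37
Expected project duration μ = 37 hours. Critical path: Framing → Electrical rough-in → Drywall → Painting.

Variance along critical path = 2.778 + 1.000 + 0.111 + 7.111 = 11.000
σ = √11.000 = 3.317 hours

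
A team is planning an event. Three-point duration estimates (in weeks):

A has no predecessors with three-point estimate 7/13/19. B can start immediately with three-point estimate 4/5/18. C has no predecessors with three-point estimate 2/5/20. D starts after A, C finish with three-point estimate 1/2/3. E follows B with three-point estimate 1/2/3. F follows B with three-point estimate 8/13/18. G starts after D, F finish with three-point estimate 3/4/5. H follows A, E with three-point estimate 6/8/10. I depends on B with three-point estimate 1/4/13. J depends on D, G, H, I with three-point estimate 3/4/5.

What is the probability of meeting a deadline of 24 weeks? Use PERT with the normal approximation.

te_A = (7 + 4·13 + 19)/6 = 78/6 = 13; σ²_A = ((19−7)/6)² = 4.000
te_B = (4 + 4·5 + 18)/6 = 42/6 = 7; σ²_B = ((18−4)/6)² = 5.444
te_C = (2 + 4·5 + 20)/6 = 42/6 = 7; σ²_C = ((20−2)/6)² = 9.000
te_D = (1 + 4·2 + 3)/6 = 12/6 = 2; σ²_D = ((3−1)/6)² = 0.111
te_E = (1 + 4·2 + 3)/6 = 12/6 = 2; σ²_E = ((3−1)/6)² = 0.111
te_F = (8 + 4·13 + 18)/6 = 78/6 = 13; σ²_F = ((18−8)/6)² = 2.778
te_G = (3 + 4·4 + 5)/6 = 24/6 = 4; σ²_G = ((5−3)/6)² = 0.111
te_H = (6 + 4·8 + 10)/6 = 48/6 = 8; σ²_H = ((10−6)/6)² = 0.444
te_I = (1 + 4·4 + 13)/6 = 30/6 = 5; σ²_I = ((13−1)/6)² = 4.000
te_J = (3 + 4·4 + 5)/6 = 24/6 = 4; σ²_J = ((5−3)/6)² = 0.111

Forward pass:
ES_A = 0; EF_A = 13
ES_B = 0; EF_B = 7
ES_C = 0; EF_C = 7
ES_D = max(EF_A=13, EF_C=7) = 13; EF_D = 13+2 = 15
ES_E = 7; EF_E = 7+2 = 9
ES_F = 7; EF_F = 7+13 = 20
ES_G = max(EF_D=15, EF_F=20) = 20; EF_G = 20+4 = 24
ES_H = max(EF_A=13, EF_E=9) = 13; EF_H = 13+8 = 21
ES_I = 7; EF_I = 7+5 = 12
ES_J = max(EF_D=15, EF_G=24, EF_H=21, EF_I=12) = 24; EF_J = 24+4 = 28
Expected project duration μ = 28 weeks. Critical path: B → F → G → J.

Variance along critical path = 5.444 + 2.778 + 0.111 + 0.111 = 8.444; σ = √8.444 = 2.906 weeks.
Z = (24 − 28) / 2.906 = -1.376
P(T ≤ 24) = Φ(-1.376) ≈ 0.084

0.084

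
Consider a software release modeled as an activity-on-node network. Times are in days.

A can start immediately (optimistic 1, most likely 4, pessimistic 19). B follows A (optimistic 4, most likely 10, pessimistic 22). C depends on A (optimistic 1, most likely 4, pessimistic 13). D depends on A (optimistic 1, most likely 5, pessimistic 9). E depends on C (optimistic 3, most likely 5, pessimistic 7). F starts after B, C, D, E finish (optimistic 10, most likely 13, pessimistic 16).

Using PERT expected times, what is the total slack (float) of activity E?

te_A = (1 + 4·4 + 19)/6 = 36/6 = 6
te_B = (4 + 4·10 + 22)/6 = 66/6 = 11
te_C = (1 + 4·4 + 13)/6 = 30/6 = 5
te_D = (1 + 4·5 + 9)/6 = 30/6 = 5
te_E = (3 + 4·5 + 7)/6 = 30/6 = 5
te_F = (10 + 4·13 + 16)/6 = 78/6 = 13

Forward pass:
ES_A = 0; EF_A = 6
ES_B = 6; EF_B = 6+11 = 17
ES_C = 6; EF_C = 6+5 = 11
ES_D = 6; EF_D = 6+5 = 11
ES_E = 11; EF_E = 11+5 = 16
ES_F = max(EF_B=17, EF_C=11, EF_D=11, EF_E=16) = 17; EF_F = 17+13 = 30
Expected project duration μ = 30 days. Critical path: A → B → F.

Backward pass:
LF_F = 30; LS_F = 30−13 = 17
LF_E = LS_F = 17; LS_E = 17−5 = 12
LF_D = LS_F = 17; LS_D = 17−5 = 12
LF_C = min(LS_E=12, LS_F=17) = 12; LS_C = 12−5 = 7
LF_B = LS_F = 17; LS_B = 17−11 = 6
LF_A = min(LS_B=6, LS_C=7, LS_D=12) = 6; LS_A = 6−6 = 0
Slack_E = LS_E − ES_E = 12 − 11 = 1

1 days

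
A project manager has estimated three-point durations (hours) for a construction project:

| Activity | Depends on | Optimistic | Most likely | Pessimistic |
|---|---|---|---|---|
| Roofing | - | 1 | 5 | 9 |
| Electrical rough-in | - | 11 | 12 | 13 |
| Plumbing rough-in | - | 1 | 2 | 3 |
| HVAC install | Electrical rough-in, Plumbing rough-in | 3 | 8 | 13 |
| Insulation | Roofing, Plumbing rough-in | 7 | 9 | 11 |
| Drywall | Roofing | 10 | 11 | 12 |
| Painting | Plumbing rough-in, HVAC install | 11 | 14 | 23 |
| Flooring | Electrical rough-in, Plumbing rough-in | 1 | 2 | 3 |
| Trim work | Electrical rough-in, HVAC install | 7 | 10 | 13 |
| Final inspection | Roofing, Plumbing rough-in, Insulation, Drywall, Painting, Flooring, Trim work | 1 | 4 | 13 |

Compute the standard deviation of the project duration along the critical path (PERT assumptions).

te_Roofing = (1 + 4·5 + 9)/6 = 30/6 = 5; σ²_Roofing = ((9−1)/6)² = 1.778
te_Electrical rough-in = (11 + 4·12 + 13)/6 = 72/6 = 12; σ²_Electrical rough-in = ((13−11)/6)² = 0.111
te_Plumbing rough-in = (1 + 4·2 + 3)/6 = 12/6 = 2; σ²_Plumbing rough-in = ((3−1)/6)² = 0.111
te_HVAC install = (3 + 4·8 + 13)/6 = 48/6 = 8; σ²_HVAC install = ((13−3)/6)² = 2.778
te_Insulation = (7 + 4·9 + 11)/6 = 54/6 = 9; σ²_Insulation = ((11−7)/6)² = 0.444
te_Drywall = (10 + 4·11 + 12)/6 = 66/6 = 11; σ²_Drywall = ((12−10)/6)² = 0.111
te_Painting = (11 + 4·14 + 23)/6 = 90/6 = 15; σ²_Painting = ((23−11)/6)² = 4.000
te_Flooring = (1 + 4·2 + 3)/6 = 12/6 = 2; σ²_Flooring = ((3−1)/6)² = 0.111
te_Trim work = (7 + 4·10 + 13)/6 = 60/6 = 10; σ²_Trim work = ((13−7)/6)² = 1.000
te_Final inspection = (1 + 4·4 + 13)/6 = 30/6 = 5; σ²_Final inspection = ((13−1)/6)² = 4.000

Forward pass:
ES_Roofing = 0; EF_Roofing = 5
ES_Electrical rough-in = 0; EF_Electrical rough-in = 12
ES_Plumbing rough-in = 0; EF_Plumbing rough-in = 2
ES_HVAC install = max(EF_Electrical rough-in=12, EF_Plumbing rough-in=2) = 12; EF_HVAC install = 12+8 = 20
ES_Insulation = max(EF_Roofing=5, EF_Plumbing rough-in=2) = 5; EF_Insulation = 5+9 = 14
ES_Drywall = 5; EF_Drywall = 5+11 = 16
ES_Painting = max(EF_Plumbing rough-in=2, EF_HVAC install=20) = 20; EF_Painting = 20+15 = 35
ES_Flooring = max(EF_Electrical rough-in=12, EF_Plumbing rough-in=2) = 12; EF_Flooring = 12+2 = 14
ES_Trim work = max(EF_Electrical rough-in=12, EF_HVAC install=20) = 20; EF_Trim work = 20+10 = 30
ES_Final inspection = max(EF_Roofing=5, EF_Plumbing rough-in=2, EF_Insulation=14, EF_Drywall=16, EF_Painting=35, EF_Flooring=14, EF_Trim work=30) = 35; EF_Final inspection = 35+5 = 40
Expected project duration μ = 40 hours. Critical path: Electrical rough-in → HVAC install → Painting → Final inspection.

Variance along critical path = 0.111 + 2.778 + 4.000 + 4.000 = 10.889
σ = √10.889 = 3.300 hours

3.30 hours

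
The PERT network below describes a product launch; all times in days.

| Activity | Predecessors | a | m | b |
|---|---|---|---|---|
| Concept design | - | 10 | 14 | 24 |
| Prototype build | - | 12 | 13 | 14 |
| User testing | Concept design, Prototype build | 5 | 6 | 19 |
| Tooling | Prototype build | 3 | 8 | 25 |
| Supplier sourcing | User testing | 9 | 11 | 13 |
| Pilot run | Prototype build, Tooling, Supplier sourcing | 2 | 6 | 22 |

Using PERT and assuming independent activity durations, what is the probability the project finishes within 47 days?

0.854

te_Concept design = (10 + 4·14 + 24)/6 = 90/6 = 15; σ²_Concept design = ((24−10)/6)² = 5.444
te_Prototype build = (12 + 4·13 + 14)/6 = 78/6 = 13; σ²_Prototype build = ((14−12)/6)² = 0.111
te_User testing = (5 + 4·6 + 19)/6 = 48/6 = 8; σ²_User testing = ((19−5)/6)² = 5.444
te_Tooling = (3 + 4·8 + 25)/6 = 60/6 = 10; σ²_Tooling = ((25−3)/6)² = 13.444
te_Supplier sourcing = (9 + 4·11 + 13)/6 = 66/6 = 11; σ²_Supplier sourcing = ((13−9)/6)² = 0.444
te_Pilot run = (2 + 4·6 + 22)/6 = 48/6 = 8; σ²_Pilot run = ((22−2)/6)² = 11.111

Forward pass:
ES_Concept design = 0; EF_Concept design = 15
ES_Prototype build = 0; EF_Prototype build = 13
ES_User testing = max(EF_Concept design=15, EF_Prototype build=13) = 15; EF_User testing = 15+8 = 23
ES_Tooling = 13; EF_Tooling = 13+10 = 23
ES_Supplier sourcing = 23; EF_Supplier sourcing = 23+11 = 34
ES_Pilot run = max(EF_Prototype build=13, EF_Tooling=23, EF_Supplier sourcing=34) = 34; EF_Pilot run = 34+8 = 42
Expected project duration μ = 42 days. Critical path: Concept design → User testing → Supplier sourcing → Pilot run.

Variance along critical path = 5.444 + 5.444 + 0.444 + 11.111 = 22.444; σ = √22.444 = 4.738 days.
Z = (47 − 42) / 4.738 = 1.055
P(T ≤ 47) = Φ(1.055) ≈ 0.854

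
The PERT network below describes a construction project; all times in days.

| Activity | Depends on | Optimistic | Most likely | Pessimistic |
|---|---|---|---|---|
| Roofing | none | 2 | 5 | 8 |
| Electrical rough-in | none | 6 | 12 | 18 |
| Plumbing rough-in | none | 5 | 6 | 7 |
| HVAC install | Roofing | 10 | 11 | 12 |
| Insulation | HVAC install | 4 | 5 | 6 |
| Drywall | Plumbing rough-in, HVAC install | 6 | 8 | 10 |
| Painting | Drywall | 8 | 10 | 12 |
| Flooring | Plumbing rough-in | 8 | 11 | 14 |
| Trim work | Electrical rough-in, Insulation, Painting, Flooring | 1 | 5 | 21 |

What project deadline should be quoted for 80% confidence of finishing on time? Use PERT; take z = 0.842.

44.0 days

te_Roofing = (2 + 4·5 + 8)/6 = 30/6 = 5; σ²_Roofing = ((8−2)/6)² = 1.000
te_Electrical rough-in = (6 + 4·12 + 18)/6 = 72/6 = 12; σ²_Electrical rough-in = ((18−6)/6)² = 4.000
te_Plumbing rough-in = (5 + 4·6 + 7)/6 = 36/6 = 6; σ²_Plumbing rough-in = ((7−5)/6)² = 0.111
te_HVAC install = (10 + 4·11 + 12)/6 = 66/6 = 11; σ²_HVAC install = ((12−10)/6)² = 0.111
te_Insulation = (4 + 4·5 + 6)/6 = 30/6 = 5; σ²_Insulation = ((6−4)/6)² = 0.111
te_Drywall = (6 + 4·8 + 10)/6 = 48/6 = 8; σ²_Drywall = ((10−6)/6)² = 0.444
te_Painting = (8 + 4·10 + 12)/6 = 60/6 = 10; σ²_Painting = ((12−8)/6)² = 0.444
te_Flooring = (8 + 4·11 + 14)/6 = 66/6 = 11; σ²_Flooring = ((14−8)/6)² = 1.000
te_Trim work = (1 + 4·5 + 21)/6 = 42/6 = 7; σ²_Trim work = ((21−1)/6)² = 11.111

Forward pass:
ES_Roofing = 0; EF_Roofing = 5
ES_Electrical rough-in = 0; EF_Electrical rough-in = 12
ES_Plumbing rough-in = 0; EF_Plumbing rough-in = 6
ES_HVAC install = 5; EF_HVAC install = 5+11 = 16
ES_Insulation = 16; EF_Insulation = 16+5 = 21
ES_Drywall = max(EF_Plumbing rough-in=6, EF_HVAC install=16) = 16; EF_Drywall = 16+8 = 24
ES_Painting = 24; EF_Painting = 24+10 = 34
ES_Flooring = 6; EF_Flooring = 6+11 = 17
ES_Trim work = max(EF_Electrical rough-in=12, EF_Insulation=21, EF_Painting=34, EF_Flooring=17) = 34; EF_Trim work = 34+7 = 41
Expected project duration μ = 41 days. Critical path: Roofing → HVAC install → Drywall → Painting → Trim work.

Variance along critical path = 1.000 + 0.111 + 0.444 + 0.444 + 11.111 = 13.111; σ = 3.621 days.
D = μ + z·σ = 41 + 0.842·3.621 = 44.0 days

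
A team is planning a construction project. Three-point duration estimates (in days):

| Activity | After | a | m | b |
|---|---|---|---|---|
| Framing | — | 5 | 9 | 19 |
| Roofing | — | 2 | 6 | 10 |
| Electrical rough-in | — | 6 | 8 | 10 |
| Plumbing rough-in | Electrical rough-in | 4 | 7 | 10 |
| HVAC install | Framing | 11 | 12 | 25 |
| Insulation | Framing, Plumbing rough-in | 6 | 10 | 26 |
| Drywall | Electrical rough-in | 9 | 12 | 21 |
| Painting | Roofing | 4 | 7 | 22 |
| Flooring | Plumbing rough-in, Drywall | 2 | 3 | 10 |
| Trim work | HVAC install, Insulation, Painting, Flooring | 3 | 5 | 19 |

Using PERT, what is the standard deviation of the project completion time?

4.43 days

te_Framing = (5 + 4·9 + 19)/6 = 60/6 = 10; σ²_Framing = ((19−5)/6)² = 5.444
te_Roofing = (2 + 4·6 + 10)/6 = 36/6 = 6; σ²_Roofing = ((10−2)/6)² = 1.778
te_Electrical rough-in = (6 + 4·8 + 10)/6 = 48/6 = 8; σ²_Electrical rough-in = ((10−6)/6)² = 0.444
te_Plumbing rough-in = (4 + 4·7 + 10)/6 = 42/6 = 7; σ²_Plumbing rough-in = ((10−4)/6)² = 1.000
te_HVAC install = (11 + 4·12 + 25)/6 = 84/6 = 14; σ²_HVAC install = ((25−11)/6)² = 5.444
te_Insulation = (6 + 4·10 + 26)/6 = 72/6 = 12; σ²_Insulation = ((26−6)/6)² = 11.111
te_Drywall = (9 + 4·12 + 21)/6 = 78/6 = 13; σ²_Drywall = ((21−9)/6)² = 4.000
te_Painting = (4 + 4·7 + 22)/6 = 54/6 = 9; σ²_Painting = ((22−4)/6)² = 9.000
te_Flooring = (2 + 4·3 + 10)/6 = 24/6 = 4; σ²_Flooring = ((10−2)/6)² = 1.778
te_Trim work = (3 + 4·5 + 19)/6 = 42/6 = 7; σ²_Trim work = ((19−3)/6)² = 7.111

Forward pass:
ES_Framing = 0; EF_Framing = 10
ES_Roofing = 0; EF_Roofing = 6
ES_Electrical rough-in = 0; EF_Electrical rough-in = 8
ES_Plumbing rough-in = 8; EF_Plumbing rough-in = 8+7 = 15
ES_HVAC install = 10; EF_HVAC install = 10+14 = 24
ES_Insulation = max(EF_Framing=10, EF_Plumbing rough-in=15) = 15; EF_Insulation = 15+12 = 27
ES_Drywall = 8; EF_Drywall = 8+13 = 21
ES_Painting = 6; EF_Painting = 6+9 = 15
ES_Flooring = max(EF_Plumbing rough-in=15, EF_Drywall=21) = 21; EF_Flooring = 21+4 = 25
ES_Trim work = max(EF_HVAC install=24, EF_Insulation=27, EF_Painting=15, EF_Flooring=25) = 27; EF_Trim work = 27+7 = 34
Expected project duration μ = 34 days. Critical path: Electrical rough-in → Plumbing rough-in → Insulation → Trim work.

Variance along critical path = 0.444 + 1.000 + 11.111 + 7.111 = 19.667
σ = √19.667 = 4.435 days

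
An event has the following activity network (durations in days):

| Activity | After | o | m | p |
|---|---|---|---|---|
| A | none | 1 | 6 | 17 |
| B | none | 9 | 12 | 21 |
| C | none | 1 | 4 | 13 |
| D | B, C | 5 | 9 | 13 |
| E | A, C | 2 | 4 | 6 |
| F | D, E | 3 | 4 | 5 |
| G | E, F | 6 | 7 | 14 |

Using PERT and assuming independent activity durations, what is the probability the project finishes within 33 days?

0.359

te_A = (1 + 4·6 + 17)/6 = 42/6 = 7; σ²_A = ((17−1)/6)² = 7.111
te_B = (9 + 4·12 + 21)/6 = 78/6 = 13; σ²_B = ((21−9)/6)² = 4.000
te_C = (1 + 4·4 + 13)/6 = 30/6 = 5; σ²_C = ((13−1)/6)² = 4.000
te_D = (5 + 4·9 + 13)/6 = 54/6 = 9; σ²_D = ((13−5)/6)² = 1.778
te_E = (2 + 4·4 + 6)/6 = 24/6 = 4; σ²_E = ((6−2)/6)² = 0.444
te_F = (3 + 4·4 + 5)/6 = 24/6 = 4; σ²_F = ((5−3)/6)² = 0.111
te_G = (6 + 4·7 + 14)/6 = 48/6 = 8; σ²_G = ((14−6)/6)² = 1.778

Forward pass:
ES_A = 0; EF_A = 7
ES_B = 0; EF_B = 13
ES_C = 0; EF_C = 5
ES_D = max(EF_B=13, EF_C=5) = 13; EF_D = 13+9 = 22
ES_E = max(EF_A=7, EF_C=5) = 7; EF_E = 7+4 = 11
ES_F = max(EF_D=22, EF_E=11) = 22; EF_F = 22+4 = 26
ES_G = max(EF_E=11, EF_F=26) = 26; EF_G = 26+8 = 34
Expected project duration μ = 34 days. Critical path: B → D → F → G.

Variance along critical path = 4.000 + 1.778 + 0.111 + 1.778 = 7.667; σ = √7.667 = 2.769 days.
Z = (33 − 34) / 2.769 = -0.361
P(T ≤ 33) = Φ(-0.361) ≈ 0.359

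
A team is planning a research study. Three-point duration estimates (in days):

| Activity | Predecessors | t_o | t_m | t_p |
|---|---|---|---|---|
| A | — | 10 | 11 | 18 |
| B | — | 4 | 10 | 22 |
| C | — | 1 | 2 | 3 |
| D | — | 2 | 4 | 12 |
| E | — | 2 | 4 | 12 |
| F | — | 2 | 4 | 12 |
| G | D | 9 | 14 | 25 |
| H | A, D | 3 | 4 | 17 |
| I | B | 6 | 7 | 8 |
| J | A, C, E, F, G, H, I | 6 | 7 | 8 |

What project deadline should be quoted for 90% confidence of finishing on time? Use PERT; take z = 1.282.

te_A = (10 + 4·11 + 18)/6 = 72/6 = 12; σ²_A = ((18−10)/6)² = 1.778
te_B = (4 + 4·10 + 22)/6 = 66/6 = 11; σ²_B = ((22−4)/6)² = 9.000
te_C = (1 + 4·2 + 3)/6 = 12/6 = 2; σ²_C = ((3−1)/6)² = 0.111
te_D = (2 + 4·4 + 12)/6 = 30/6 = 5; σ²_D = ((12−2)/6)² = 2.778
te_E = (2 + 4·4 + 12)/6 = 30/6 = 5; σ²_E = ((12−2)/6)² = 2.778
te_F = (2 + 4·4 + 12)/6 = 30/6 = 5; σ²_F = ((12−2)/6)² = 2.778
te_G = (9 + 4·14 + 25)/6 = 90/6 = 15; σ²_G = ((25−9)/6)² = 7.111
te_H = (3 + 4·4 + 17)/6 = 36/6 = 6; σ²_H = ((17−3)/6)² = 5.444
te_I = (6 + 4·7 + 8)/6 = 42/6 = 7; σ²_I = ((8−6)/6)² = 0.111
te_J = (6 + 4·7 + 8)/6 = 42/6 = 7; σ²_J = ((8−6)/6)² = 0.111

Forward pass:
ES_A = 0; EF_A = 12
ES_B = 0; EF_B = 11
ES_C = 0; EF_C = 2
ES_D = 0; EF_D = 5
ES_E = 0; EF_E = 5
ES_F = 0; EF_F = 5
ES_G = 5; EF_G = 5+15 = 20
ES_H = max(EF_A=12, EF_D=5) = 12; EF_H = 12+6 = 18
ES_I = 11; EF_I = 11+7 = 18
ES_J = max(EF_A=12, EF_C=2, EF_E=5, EF_F=5, EF_G=20, EF_H=18, EF_I=18) = 20; EF_J = 20+7 = 27
Expected project duration μ = 27 days. Critical path: D → G → J.

Variance along critical path = 2.778 + 7.111 + 0.111 = 10.000; σ = 3.162 days.
D = μ + z·σ = 27 + 1.282·3.162 = 31.1 days

31.1 days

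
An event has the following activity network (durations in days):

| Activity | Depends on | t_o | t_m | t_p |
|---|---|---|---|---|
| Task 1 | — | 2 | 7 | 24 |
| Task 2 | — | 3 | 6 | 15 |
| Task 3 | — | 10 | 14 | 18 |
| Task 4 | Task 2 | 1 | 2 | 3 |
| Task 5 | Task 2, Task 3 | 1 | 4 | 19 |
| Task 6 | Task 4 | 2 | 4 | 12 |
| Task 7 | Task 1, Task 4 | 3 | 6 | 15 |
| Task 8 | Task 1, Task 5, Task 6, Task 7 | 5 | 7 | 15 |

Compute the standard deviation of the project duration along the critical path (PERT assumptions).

3.68 days

te_Task 1 = (2 + 4·7 + 24)/6 = 54/6 = 9; σ²_Task 1 = ((24−2)/6)² = 13.444
te_Task 2 = (3 + 4·6 + 15)/6 = 42/6 = 7; σ²_Task 2 = ((15−3)/6)² = 4.000
te_Task 3 = (10 + 4·14 + 18)/6 = 84/6 = 14; σ²_Task 3 = ((18−10)/6)² = 1.778
te_Task 4 = (1 + 4·2 + 3)/6 = 12/6 = 2; σ²_Task 4 = ((3−1)/6)² = 0.111
te_Task 5 = (1 + 4·4 + 19)/6 = 36/6 = 6; σ²_Task 5 = ((19−1)/6)² = 9.000
te_Task 6 = (2 + 4·4 + 12)/6 = 30/6 = 5; σ²_Task 6 = ((12−2)/6)² = 2.778
te_Task 7 = (3 + 4·6 + 15)/6 = 42/6 = 7; σ²_Task 7 = ((15−3)/6)² = 4.000
te_Task 8 = (5 + 4·7 + 15)/6 = 48/6 = 8; σ²_Task 8 = ((15−5)/6)² = 2.778

Forward pass:
ES_Task 1 = 0; EF_Task 1 = 9
ES_Task 2 = 0; EF_Task 2 = 7
ES_Task 3 = 0; EF_Task 3 = 14
ES_Task 4 = 7; EF_Task 4 = 7+2 = 9
ES_Task 5 = max(EF_Task 2=7, EF_Task 3=14) = 14; EF_Task 5 = 14+6 = 20
ES_Task 6 = 9; EF_Task 6 = 9+5 = 14
ES_Task 7 = max(EF_Task 1=9, EF_Task 4=9) = 9; EF_Task 7 = 9+7 = 16
ES_Task 8 = max(EF_Task 1=9, EF_Task 5=20, EF_Task 6=14, EF_Task 7=16) = 20; EF_Task 8 = 20+8 = 28
Expected project duration μ = 28 days. Critical path: Task 3 → Task 5 → Task 8.

Variance along critical path = 1.778 + 9.000 + 2.778 = 13.556
σ = √13.556 = 3.682 days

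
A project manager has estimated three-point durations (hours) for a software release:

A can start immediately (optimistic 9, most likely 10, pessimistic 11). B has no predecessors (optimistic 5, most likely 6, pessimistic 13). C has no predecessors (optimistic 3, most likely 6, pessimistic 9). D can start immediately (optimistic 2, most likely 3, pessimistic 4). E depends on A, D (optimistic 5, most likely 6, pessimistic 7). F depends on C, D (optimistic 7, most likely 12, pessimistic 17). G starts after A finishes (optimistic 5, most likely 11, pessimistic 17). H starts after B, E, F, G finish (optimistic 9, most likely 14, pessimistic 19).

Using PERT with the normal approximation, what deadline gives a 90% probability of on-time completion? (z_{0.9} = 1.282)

te_A = (9 + 4·10 + 11)/6 = 60/6 = 10; σ²_A = ((11−9)/6)² = 0.111
te_B = (5 + 4·6 + 13)/6 = 42/6 = 7; σ²_B = ((13−5)/6)² = 1.778
te_C = (3 + 4·6 + 9)/6 = 36/6 = 6; σ²_C = ((9−3)/6)² = 1.000
te_D = (2 + 4·3 + 4)/6 = 18/6 = 3; σ²_D = ((4−2)/6)² = 0.111
te_E = (5 + 4·6 + 7)/6 = 36/6 = 6; σ²_E = ((7−5)/6)² = 0.111
te_F = (7 + 4·12 + 17)/6 = 72/6 = 12; σ²_F = ((17−7)/6)² = 2.778
te_G = (5 + 4·11 + 17)/6 = 66/6 = 11; σ²_G = ((17−5)/6)² = 4.000
te_H = (9 + 4·14 + 19)/6 = 84/6 = 14; σ²_H = ((19−9)/6)² = 2.778

Forward pass:
ES_A = 0; EF_A = 10
ES_B = 0; EF_B = 7
ES_C = 0; EF_C = 6
ES_D = 0; EF_D = 3
ES_E = max(EF_A=10, EF_D=3) = 10; EF_E = 10+6 = 16
ES_F = max(EF_C=6, EF_D=3) = 6; EF_F = 6+12 = 18
ES_G = 10; EF_G = 10+11 = 21
ES_H = max(EF_B=7, EF_E=16, EF_F=18, EF_G=21) = 21; EF_H = 21+14 = 35
Expected project duration μ = 35 hours. Critical path: A → G → H.

Variance along critical path = 0.111 + 4.000 + 2.778 = 6.889; σ = 2.625 hours.
D = μ + z·σ = 35 + 1.282·2.625 = 38.4 hours

38.4 hours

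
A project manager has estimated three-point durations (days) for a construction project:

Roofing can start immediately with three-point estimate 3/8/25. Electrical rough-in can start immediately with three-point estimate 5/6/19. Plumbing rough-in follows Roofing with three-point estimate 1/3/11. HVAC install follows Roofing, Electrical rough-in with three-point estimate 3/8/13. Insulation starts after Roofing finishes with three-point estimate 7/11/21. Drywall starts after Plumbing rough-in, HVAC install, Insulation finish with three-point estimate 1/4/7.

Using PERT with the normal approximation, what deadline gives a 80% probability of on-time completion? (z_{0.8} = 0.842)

29.8 days

te_Roofing = (3 + 4·8 + 25)/6 = 60/6 = 10; σ²_Roofing = ((25−3)/6)² = 13.444
te_Electrical rough-in = (5 + 4·6 + 19)/6 = 48/6 = 8; σ²_Electrical rough-in = ((19−5)/6)² = 5.444
te_Plumbing rough-in = (1 + 4·3 + 11)/6 = 24/6 = 4; σ²_Plumbing rough-in = ((11−1)/6)² = 2.778
te_HVAC install = (3 + 4·8 + 13)/6 = 48/6 = 8; σ²_HVAC install = ((13−3)/6)² = 2.778
te_Insulation = (7 + 4·11 + 21)/6 = 72/6 = 12; σ²_Insulation = ((21−7)/6)² = 5.444
te_Drywall = (1 + 4·4 + 7)/6 = 24/6 = 4; σ²_Drywall = ((7−1)/6)² = 1.000

Forward pass:
ES_Roofing = 0; EF_Roofing = 10
ES_Electrical rough-in = 0; EF_Electrical rough-in = 8
ES_Plumbing rough-in = 10; EF_Plumbing rough-in = 10+4 = 14
ES_HVAC install = max(EF_Roofing=10, EF_Electrical rough-in=8) = 10; EF_HVAC install = 10+8 = 18
ES_Insulation = 10; EF_Insulation = 10+12 = 22
ES_Drywall = max(EF_Plumbing rough-in=14, EF_HVAC install=18, EF_Insulation=22) = 22; EF_Drywall = 22+4 = 26
Expected project duration μ = 26 days. Critical path: Roofing → Insulation → Drywall.

Variance along critical path = 13.444 + 5.444 + 1.000 = 19.889; σ = 4.460 days.
D = μ + z·σ = 26 + 0.842·4.460 = 29.8 days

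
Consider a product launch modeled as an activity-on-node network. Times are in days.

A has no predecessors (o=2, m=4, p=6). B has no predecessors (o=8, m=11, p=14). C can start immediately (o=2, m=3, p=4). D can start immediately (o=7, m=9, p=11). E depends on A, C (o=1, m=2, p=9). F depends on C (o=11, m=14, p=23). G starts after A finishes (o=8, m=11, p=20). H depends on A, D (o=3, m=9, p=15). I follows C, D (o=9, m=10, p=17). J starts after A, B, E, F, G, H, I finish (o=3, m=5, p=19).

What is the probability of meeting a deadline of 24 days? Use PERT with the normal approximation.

te_A = (2 + 4·4 + 6)/6 = 24/6 = 4; σ²_A = ((6−2)/6)² = 0.444
te_B = (8 + 4·11 + 14)/6 = 66/6 = 11; σ²_B = ((14−8)/6)² = 1.000
te_C = (2 + 4·3 + 4)/6 = 18/6 = 3; σ²_C = ((4−2)/6)² = 0.111
te_D = (7 + 4·9 + 11)/6 = 54/6 = 9; σ²_D = ((11−7)/6)² = 0.444
te_E = (1 + 4·2 + 9)/6 = 18/6 = 3; σ²_E = ((9−1)/6)² = 1.778
te_F = (11 + 4·14 + 23)/6 = 90/6 = 15; σ²_F = ((23−11)/6)² = 4.000
te_G = (8 + 4·11 + 20)/6 = 72/6 = 12; σ²_G = ((20−8)/6)² = 4.000
te_H = (3 + 4·9 + 15)/6 = 54/6 = 9; σ²_H = ((15−3)/6)² = 4.000
te_I = (9 + 4·10 + 17)/6 = 66/6 = 11; σ²_I = ((17−9)/6)² = 1.778
te_J = (3 + 4·5 + 19)/6 = 42/6 = 7; σ²_J = ((19−3)/6)² = 7.111

Forward pass:
ES_A = 0; EF_A = 4
ES_B = 0; EF_B = 11
ES_C = 0; EF_C = 3
ES_D = 0; EF_D = 9
ES_E = max(EF_A=4, EF_C=3) = 4; EF_E = 4+3 = 7
ES_F = 3; EF_F = 3+15 = 18
ES_G = 4; EF_G = 4+12 = 16
ES_H = max(EF_A=4, EF_D=9) = 9; EF_H = 9+9 = 18
ES_I = max(EF_C=3, EF_D=9) = 9; EF_I = 9+11 = 20
ES_J = max(EF_A=4, EF_B=11, EF_E=7, EF_F=18, EF_G=16, EF_H=18, EF_I=20) = 20; EF_J = 20+7 = 27
Expected project duration μ = 27 days. Critical path: D → I → J.

Variance along critical path = 0.444 + 1.778 + 7.111 = 9.333; σ = √9.333 = 3.055 days.
Z = (24 − 27) / 3.055 = -0.982
P(T ≤ 24) = Φ(-0.982) ≈ 0.163

0.163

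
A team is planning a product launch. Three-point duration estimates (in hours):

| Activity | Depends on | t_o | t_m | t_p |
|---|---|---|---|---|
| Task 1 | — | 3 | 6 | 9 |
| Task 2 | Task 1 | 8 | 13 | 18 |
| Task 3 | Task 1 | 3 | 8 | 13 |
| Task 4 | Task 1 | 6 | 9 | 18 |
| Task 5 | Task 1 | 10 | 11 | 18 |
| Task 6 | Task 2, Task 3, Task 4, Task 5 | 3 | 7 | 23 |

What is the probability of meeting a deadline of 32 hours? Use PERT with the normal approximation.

0.850

te_Task 1 = (3 + 4·6 + 9)/6 = 36/6 = 6; σ²_Task 1 = ((9−3)/6)² = 1.000
te_Task 2 = (8 + 4·13 + 18)/6 = 78/6 = 13; σ²_Task 2 = ((18−8)/6)² = 2.778
te_Task 3 = (3 + 4·8 + 13)/6 = 48/6 = 8; σ²_Task 3 = ((13−3)/6)² = 2.778
te_Task 4 = (6 + 4·9 + 18)/6 = 60/6 = 10; σ²_Task 4 = ((18−6)/6)² = 4.000
te_Task 5 = (10 + 4·11 + 18)/6 = 72/6 = 12; σ²_Task 5 = ((18−10)/6)² = 1.778
te_Task 6 = (3 + 4·7 + 23)/6 = 54/6 = 9; σ²_Task 6 = ((23−3)/6)² = 11.111

Forward pass:
ES_Task 1 = 0; EF_Task 1 = 6
ES_Task 2 = 6; EF_Task 2 = 6+13 = 19
ES_Task 3 = 6; EF_Task 3 = 6+8 = 14
ES_Task 4 = 6; EF_Task 4 = 6+10 = 16
ES_Task 5 = 6; EF_Task 5 = 6+12 = 18
ES_Task 6 = max(EF_Task 2=19, EF_Task 3=14, EF_Task 4=16, EF_Task 5=18) = 19; EF_Task 6 = 19+9 = 28
Expected project duration μ = 28 hours. Critical path: Task 1 → Task 2 → Task 6.

Variance along critical path = 1.000 + 2.778 + 11.111 = 14.889; σ = √14.889 = 3.859 hours.
Z = (32 − 28) / 3.859 = 1.037
P(T ≤ 32) = Φ(1.037) ≈ 0.850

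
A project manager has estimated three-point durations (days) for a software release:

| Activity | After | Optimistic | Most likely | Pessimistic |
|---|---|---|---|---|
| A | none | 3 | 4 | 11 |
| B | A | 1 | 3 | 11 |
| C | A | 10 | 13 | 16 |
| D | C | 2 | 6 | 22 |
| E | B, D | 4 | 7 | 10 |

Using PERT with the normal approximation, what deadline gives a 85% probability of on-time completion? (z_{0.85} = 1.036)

37.0 days

te_A = (3 + 4·4 + 11)/6 = 30/6 = 5; σ²_A = ((11−3)/6)² = 1.778
te_B = (1 + 4·3 + 11)/6 = 24/6 = 4; σ²_B = ((11−1)/6)² = 2.778
te_C = (10 + 4·13 + 16)/6 = 78/6 = 13; σ²_C = ((16−10)/6)² = 1.000
te_D = (2 + 4·6 + 22)/6 = 48/6 = 8; σ²_D = ((22−2)/6)² = 11.111
te_E = (4 + 4·7 + 10)/6 = 42/6 = 7; σ²_E = ((10−4)/6)² = 1.000

Forward pass:
ES_A = 0; EF_A = 5
ES_B = 5; EF_B = 5+4 = 9
ES_C = 5; EF_C = 5+13 = 18
ES_D = 18; EF_D = 18+8 = 26
ES_E = max(EF_B=9, EF_D=26) = 26; EF_E = 26+7 = 33
Expected project duration μ = 33 days. Critical path: A → C → D → E.

Variance along critical path = 1.778 + 1.000 + 11.111 + 1.000 = 14.889; σ = 3.859 days.
D = μ + z·σ = 33 + 1.036·3.859 = 37.0 days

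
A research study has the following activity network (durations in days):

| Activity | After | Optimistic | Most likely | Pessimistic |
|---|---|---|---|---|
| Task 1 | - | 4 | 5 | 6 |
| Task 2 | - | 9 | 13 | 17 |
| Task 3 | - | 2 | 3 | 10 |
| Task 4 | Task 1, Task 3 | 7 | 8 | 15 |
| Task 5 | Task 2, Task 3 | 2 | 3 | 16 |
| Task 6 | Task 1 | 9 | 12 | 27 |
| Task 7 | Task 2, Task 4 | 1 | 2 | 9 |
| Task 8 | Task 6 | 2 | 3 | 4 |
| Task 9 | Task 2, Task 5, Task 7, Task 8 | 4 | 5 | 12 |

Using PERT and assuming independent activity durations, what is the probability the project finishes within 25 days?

0.183

te_Task 1 = (4 + 4·5 + 6)/6 = 30/6 = 5; σ²_Task 1 = ((6−4)/6)² = 0.111
te_Task 2 = (9 + 4·13 + 17)/6 = 78/6 = 13; σ²_Task 2 = ((17−9)/6)² = 1.778
te_Task 3 = (2 + 4·3 + 10)/6 = 24/6 = 4; σ²_Task 3 = ((10−2)/6)² = 1.778
te_Task 4 = (7 + 4·8 + 15)/6 = 54/6 = 9; σ²_Task 4 = ((15−7)/6)² = 1.778
te_Task 5 = (2 + 4·3 + 16)/6 = 30/6 = 5; σ²_Task 5 = ((16−2)/6)² = 5.444
te_Task 6 = (9 + 4·12 + 27)/6 = 84/6 = 14; σ²_Task 6 = ((27−9)/6)² = 9.000
te_Task 7 = (1 + 4·2 + 9)/6 = 18/6 = 3; σ²_Task 7 = ((9−1)/6)² = 1.778
te_Task 8 = (2 + 4·3 + 4)/6 = 18/6 = 3; σ²_Task 8 = ((4−2)/6)² = 0.111
te_Task 9 = (4 + 4·5 + 12)/6 = 36/6 = 6; σ²_Task 9 = ((12−4)/6)² = 1.778

Forward pass:
ES_Task 1 = 0; EF_Task 1 = 5
ES_Task 2 = 0; EF_Task 2 = 13
ES_Task 3 = 0; EF_Task 3 = 4
ES_Task 4 = max(EF_Task 1=5, EF_Task 3=4) = 5; EF_Task 4 = 5+9 = 14
ES_Task 5 = max(EF_Task 2=13, EF_Task 3=4) = 13; EF_Task 5 = 13+5 = 18
ES_Task 6 = 5; EF_Task 6 = 5+14 = 19
ES_Task 7 = max(EF_Task 2=13, EF_Task 4=14) = 14; EF_Task 7 = 14+3 = 17
ES_Task 8 = 19; EF_Task 8 = 19+3 = 22
ES_Task 9 = max(EF_Task 2=13, EF_Task 5=18, EF_Task 7=17, EF_Task 8=22) = 22; EF_Task 9 = 22+6 = 28
Expected project duration μ = 28 days. Critical path: Task 1 → Task 6 → Task 8 → Task 9.

Variance along critical path = 0.111 + 9.000 + 0.111 + 1.778 = 11.000; σ = √11.000 = 3.317 days.
Z = (25 − 28) / 3.317 = -0.905
P(T ≤ 25) = Φ(-0.905) ≈ 0.183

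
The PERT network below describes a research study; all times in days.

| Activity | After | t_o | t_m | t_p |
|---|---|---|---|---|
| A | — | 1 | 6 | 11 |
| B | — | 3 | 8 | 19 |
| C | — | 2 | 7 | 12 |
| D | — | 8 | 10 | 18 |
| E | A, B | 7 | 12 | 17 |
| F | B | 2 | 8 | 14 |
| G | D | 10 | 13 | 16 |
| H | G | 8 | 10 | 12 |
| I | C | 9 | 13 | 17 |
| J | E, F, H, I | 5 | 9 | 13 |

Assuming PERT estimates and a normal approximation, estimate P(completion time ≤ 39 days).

0.051

te_A = (1 + 4·6 + 11)/6 = 36/6 = 6; σ²_A = ((11−1)/6)² = 2.778
te_B = (3 + 4·8 + 19)/6 = 54/6 = 9; σ²_B = ((19−3)/6)² = 7.111
te_C = (2 + 4·7 + 12)/6 = 42/6 = 7; σ²_C = ((12−2)/6)² = 2.778
te_D = (8 + 4·10 + 18)/6 = 66/6 = 11; σ²_D = ((18−8)/6)² = 2.778
te_E = (7 + 4·12 + 17)/6 = 72/6 = 12; σ²_E = ((17−7)/6)² = 2.778
te_F = (2 + 4·8 + 14)/6 = 48/6 = 8; σ²_F = ((14−2)/6)² = 4.000
te_G = (10 + 4·13 + 16)/6 = 78/6 = 13; σ²_G = ((16−10)/6)² = 1.000
te_H = (8 + 4·10 + 12)/6 = 60/6 = 10; σ²_H = ((12−8)/6)² = 0.444
te_I = (9 + 4·13 + 17)/6 = 78/6 = 13; σ²_I = ((17−9)/6)² = 1.778
te_J = (5 + 4·9 + 13)/6 = 54/6 = 9; σ²_J = ((13−5)/6)² = 1.778

Forward pass:
ES_A = 0; EF_A = 6
ES_B = 0; EF_B = 9
ES_C = 0; EF_C = 7
ES_D = 0; EF_D = 11
ES_E = max(EF_A=6, EF_B=9) = 9; EF_E = 9+12 = 21
ES_F = 9; EF_F = 9+8 = 17
ES_G = 11; EF_G = 11+13 = 24
ES_H = 24; EF_H = 24+10 = 34
ES_I = 7; EF_I = 7+13 = 20
ES_J = max(EF_E=21, EF_F=17, EF_H=34, EF_I=20) = 34; EF_J = 34+9 = 43
Expected project duration μ = 43 days. Critical path: D → G → H → J.

Variance along critical path = 2.778 + 1.000 + 0.444 + 1.778 = 6.000; σ = √6.000 = 2.449 days.
Z = (39 − 43) / 2.449 = -1.633
P(T ≤ 39) = Φ(-1.633) ≈ 0.051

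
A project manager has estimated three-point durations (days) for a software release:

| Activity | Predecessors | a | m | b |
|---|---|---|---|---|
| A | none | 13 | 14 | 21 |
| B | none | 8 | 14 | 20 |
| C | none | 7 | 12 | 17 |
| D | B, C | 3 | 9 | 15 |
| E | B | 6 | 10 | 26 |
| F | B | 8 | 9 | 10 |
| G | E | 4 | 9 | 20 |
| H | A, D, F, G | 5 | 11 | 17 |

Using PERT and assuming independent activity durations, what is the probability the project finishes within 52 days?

te_A = (13 + 4·14 + 21)/6 = 90/6 = 15; σ²_A = ((21−13)/6)² = 1.778
te_B = (8 + 4·14 + 20)/6 = 84/6 = 14; σ²_B = ((20−8)/6)² = 4.000
te_C = (7 + 4·12 + 17)/6 = 72/6 = 12; σ²_C = ((17−7)/6)² = 2.778
te_D = (3 + 4·9 + 15)/6 = 54/6 = 9; σ²_D = ((15−3)/6)² = 4.000
te_E = (6 + 4·10 + 26)/6 = 72/6 = 12; σ²_E = ((26−6)/6)² = 11.111
te_F = (8 + 4·9 + 10)/6 = 54/6 = 9; σ²_F = ((10−8)/6)² = 0.111
te_G = (4 + 4·9 + 20)/6 = 60/6 = 10; σ²_G = ((20−4)/6)² = 7.111
te_H = (5 + 4·11 + 17)/6 = 66/6 = 11; σ²_H = ((17−5)/6)² = 4.000

Forward pass:
ES_A = 0; EF_A = 15
ES_B = 0; EF_B = 14
ES_C = 0; EF_C = 12
ES_D = max(EF_B=14, EF_C=12) = 14; EF_D = 14+9 = 23
ES_E = 14; EF_E = 14+12 = 26
ES_F = 14; EF_F = 14+9 = 23
ES_G = 26; EF_G = 26+10 = 36
ES_H = max(EF_A=15, EF_D=23, EF_F=23, EF_G=36) = 36; EF_H = 36+11 = 47
Expected project duration μ = 47 days. Critical path: B → E → G → H.

Variance along critical path = 4.000 + 11.111 + 7.111 + 4.000 = 26.222; σ = √26.222 = 5.121 days.
Z = (52 − 47) / 5.121 = 0.976
P(T ≤ 52) = Φ(0.976) ≈ 0.836

0.836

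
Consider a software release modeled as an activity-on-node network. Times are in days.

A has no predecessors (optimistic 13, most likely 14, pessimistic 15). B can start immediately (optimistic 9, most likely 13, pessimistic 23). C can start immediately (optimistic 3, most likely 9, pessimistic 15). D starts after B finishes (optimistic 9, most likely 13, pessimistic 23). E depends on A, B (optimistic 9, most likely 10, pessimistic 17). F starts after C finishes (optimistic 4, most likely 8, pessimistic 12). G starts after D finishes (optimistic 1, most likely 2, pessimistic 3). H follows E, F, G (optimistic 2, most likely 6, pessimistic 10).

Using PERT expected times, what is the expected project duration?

36 days

te_A = (13 + 4·14 + 15)/6 = 84/6 = 14
te_B = (9 + 4·13 + 23)/6 = 84/6 = 14
te_C = (3 + 4·9 + 15)/6 = 54/6 = 9
te_D = (9 + 4·13 + 23)/6 = 84/6 = 14
te_E = (9 + 4·10 + 17)/6 = 66/6 = 11
te_F = (4 + 4·8 + 12)/6 = 48/6 = 8
te_G = (1 + 4·2 + 3)/6 = 12/6 = 2
te_H = (2 + 4·6 + 10)/6 = 36/6 = 6

Forward pass:
ES_A = 0; EF_A = 14
ES_B = 0; EF_B = 14
ES_C = 0; EF_C = 9
ES_D = 14; EF_D = 14+14 = 28
ES_E = max(EF_A=14, EF_B=14) = 14; EF_E = 14+11 = 25
ES_F = 9; EF_F = 9+8 = 17
ES_G = 28; EF_G = 28+2 = 30
ES_H = max(EF_E=25, EF_F=17, EF_G=30) = 30; EF_H = 30+6 = 36
Expected project duration μ = 36 days. Critical path: B → D → G → H.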